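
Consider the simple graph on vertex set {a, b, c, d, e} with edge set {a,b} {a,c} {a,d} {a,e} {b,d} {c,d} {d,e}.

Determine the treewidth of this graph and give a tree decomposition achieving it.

Every bag has size at most 3, so the width is 3 − 1 = 2 and tw(G) ≤ 2. On the other hand G contains the 3-clique {a, d, e}. A clique must lie in a single bag of any decomposition, so no decomposition can have width below 2. Hence tw(G) = 2 exactly.

Treewidth 2.
One such decomposition:
Bags: B1 = {a, c, d}  B2 = {a, d, e}  B3 = {a, b, d}
Tree: B1–B2, B1–B3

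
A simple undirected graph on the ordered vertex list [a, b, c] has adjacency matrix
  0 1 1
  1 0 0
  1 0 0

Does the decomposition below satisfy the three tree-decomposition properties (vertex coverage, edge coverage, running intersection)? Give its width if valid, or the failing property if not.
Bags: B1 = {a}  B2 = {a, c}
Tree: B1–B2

A tree decomposition must satisfy three properties: every vertex lies in some bag; for every edge, both endpoints lie together in some bag; and for every vertex, the bags containing it form a connected subtree. Here vertex b appears in no bag, so the decomposition is invalid.

No — vertex b appears in no bag.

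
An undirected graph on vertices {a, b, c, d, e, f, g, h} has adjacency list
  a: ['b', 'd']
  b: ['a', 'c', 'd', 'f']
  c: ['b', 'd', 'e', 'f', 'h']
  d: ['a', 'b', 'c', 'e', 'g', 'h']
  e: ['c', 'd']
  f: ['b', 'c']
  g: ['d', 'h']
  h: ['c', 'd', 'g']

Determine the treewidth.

A width-2 tree decomposition is:
Bags: B1 = {b, c, d}  B2 = {b, c, f}  B3 = {a, b, d}  B4 = {c, d, e}  B5 = {c, d, h}  B6 = {d, g, h}
Tree: B1–B2, B1–B3, B1–B4, B1–B5, B5–B6
The largest bag has 3 vertices, giving width 2; this decomposition certifies tw(G) ≤ 2. For the lower bound, the 3 vertices {d, g, h} are pairwise adjacent, and any tree decomposition puts a clique entirely inside one bag — forcing width ≥ 2. Therefore the treewidth is 2.

2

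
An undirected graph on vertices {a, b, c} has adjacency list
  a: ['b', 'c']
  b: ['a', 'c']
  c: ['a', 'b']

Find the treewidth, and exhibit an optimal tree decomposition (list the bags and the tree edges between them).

A single bag containing all 3 vertices is trivially a valid decomposition of width 2. For the lower bound, the 3 vertices {a, b, c} are pairwise adjacent, and any tree decomposition puts a clique entirely inside one bag — forcing width ≥ 2. Therefore the treewidth is 2.

Treewidth 2.
One optimal decomposition is:
Bags: B1 = {a, b, c}
Tree: (single bag)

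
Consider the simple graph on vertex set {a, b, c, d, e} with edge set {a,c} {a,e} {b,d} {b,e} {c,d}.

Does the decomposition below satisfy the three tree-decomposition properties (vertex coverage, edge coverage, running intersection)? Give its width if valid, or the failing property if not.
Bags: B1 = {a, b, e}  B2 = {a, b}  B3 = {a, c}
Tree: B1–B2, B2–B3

No — vertex d appears in no bag.

A tree decomposition must satisfy three properties: every vertex lies in some bag; for every edge, both endpoints lie together in some bag; and for every vertex, the bags containing it form a connected subtree. Here vertex d appears in no bag, so the decomposition is invalid.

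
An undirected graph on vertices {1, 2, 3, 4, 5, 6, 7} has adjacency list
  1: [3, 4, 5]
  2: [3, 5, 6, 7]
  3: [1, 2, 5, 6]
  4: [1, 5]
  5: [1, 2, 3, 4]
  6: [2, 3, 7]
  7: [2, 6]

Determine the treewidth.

2

A width-2 tree decomposition is:
Bags: B1 = {2, 6, 7}  B2 = {2, 3, 6}  B3 = {2, 3, 5}  B4 = {1, 3, 5}  B5 = {1, 4, 5}
Tree: B1–B2, B2–B3, B3–B4, B4–B5
Every bag has size at most 3, so the width is 3 − 1 = 2 and tw(G) ≤ 2. On the other hand G contains the 3-clique {1, 3, 5}. A clique must lie in a single bag of any decomposition, so no decomposition can have width below 2. Hence tw(G) = 2 exactly.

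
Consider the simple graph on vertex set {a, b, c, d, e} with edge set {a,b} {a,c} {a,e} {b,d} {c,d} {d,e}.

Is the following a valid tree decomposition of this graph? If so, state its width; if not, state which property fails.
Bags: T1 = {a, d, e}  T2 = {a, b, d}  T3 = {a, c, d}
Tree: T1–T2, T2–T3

Checking the three conditions: (i) the bags cover all of {a, b, c, d, e}; (ii) for each edge, some bag contains both endpoints; (iii) the bags containing any fixed vertex form a subtree. All hold, so the decomposition is valid with width 3 − 1 = 2.

Yes; width 2.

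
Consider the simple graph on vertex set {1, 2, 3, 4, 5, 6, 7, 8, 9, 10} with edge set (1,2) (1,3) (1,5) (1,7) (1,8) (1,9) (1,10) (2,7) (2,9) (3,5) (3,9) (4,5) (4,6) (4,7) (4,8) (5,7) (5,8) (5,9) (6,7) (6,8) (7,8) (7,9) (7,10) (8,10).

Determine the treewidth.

A width-3 tree decomposition is:
Bags: B1 = {1, 5, 7, 8}  B2 = {1, 5, 7, 9}  B3 = {1, 2, 7, 9}  B4 = {4, 5, 7, 8}  B5 = {4, 6, 7, 8}  B6 = {1, 7, 8, 10}  B7 = {1, 3, 5, 9}
Tree: B1–B2, B2–B3, B1–B4, B4–B5, B1–B6, B2–B7
Every bag has size at most 4, so the width is 4 − 1 = 3 and tw(G) ≤ 3. For the lower bound, the 4 vertices {1, 3, 5, 9} are pairwise adjacent, and any tree decomposition puts a clique entirely inside one bag — forcing width ≥ 3. Hence tw(G) = 3 exactly.

3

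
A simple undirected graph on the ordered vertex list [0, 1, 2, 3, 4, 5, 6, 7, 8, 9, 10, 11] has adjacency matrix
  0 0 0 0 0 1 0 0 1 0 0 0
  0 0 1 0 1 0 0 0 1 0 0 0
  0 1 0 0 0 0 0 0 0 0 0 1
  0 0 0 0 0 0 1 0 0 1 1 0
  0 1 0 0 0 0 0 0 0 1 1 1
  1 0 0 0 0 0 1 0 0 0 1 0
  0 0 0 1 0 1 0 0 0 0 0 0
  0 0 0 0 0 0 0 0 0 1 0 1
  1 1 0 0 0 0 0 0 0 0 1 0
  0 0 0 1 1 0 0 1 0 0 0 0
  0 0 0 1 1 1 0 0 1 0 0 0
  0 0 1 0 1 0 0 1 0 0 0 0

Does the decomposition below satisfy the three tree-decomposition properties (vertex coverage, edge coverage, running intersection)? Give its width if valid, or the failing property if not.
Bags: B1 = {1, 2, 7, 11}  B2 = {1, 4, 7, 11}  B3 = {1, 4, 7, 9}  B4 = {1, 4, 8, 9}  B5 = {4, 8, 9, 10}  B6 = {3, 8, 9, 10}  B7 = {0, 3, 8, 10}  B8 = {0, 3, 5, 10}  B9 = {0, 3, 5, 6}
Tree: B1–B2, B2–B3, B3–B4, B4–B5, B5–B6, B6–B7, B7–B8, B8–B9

Yes; width 3.

Every vertex of G appears in some bag (union = {0, 1, 2, 3, 4, 5, 6, 7, 8, 9, 10, 11}); every edge is covered by a bag; and for each vertex v the set of bags containing v is connected in the bag tree. The decomposition is therefore valid. The largest bag has 4 vertices, so the width is 3.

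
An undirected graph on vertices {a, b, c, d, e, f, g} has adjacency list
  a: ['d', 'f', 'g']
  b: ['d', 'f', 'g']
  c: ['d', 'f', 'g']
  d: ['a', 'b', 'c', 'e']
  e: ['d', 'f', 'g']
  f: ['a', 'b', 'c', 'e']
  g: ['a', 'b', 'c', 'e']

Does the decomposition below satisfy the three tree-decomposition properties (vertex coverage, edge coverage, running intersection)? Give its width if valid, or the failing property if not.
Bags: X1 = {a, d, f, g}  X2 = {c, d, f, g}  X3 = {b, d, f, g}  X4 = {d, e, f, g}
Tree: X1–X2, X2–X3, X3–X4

Yes; width 3.

Every vertex of G appears in some bag (union = {a, b, c, d, e, f, g}); every edge is covered by a bag; and for each vertex v the set of bags containing v is connected in the bag tree. The decomposition is therefore valid. The largest bag has 4 vertices, so the width is 3.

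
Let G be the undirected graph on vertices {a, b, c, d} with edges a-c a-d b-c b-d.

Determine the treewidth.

2

A width-2 tree decomposition is:
Bags: B1 = {a, c, d}  B2 = {b, c, d}
Tree: B1–B2
The largest bag has 3 vertices, giving width 2; this decomposition certifies tw(G) ≤ 2. Since c–a–d–b–c is a cycle in G, G is not acyclic. Forests are exactly the graphs of treewidth ≤ 1, so tw(G) ≥ 2. Hence tw(G) = 2 exactly.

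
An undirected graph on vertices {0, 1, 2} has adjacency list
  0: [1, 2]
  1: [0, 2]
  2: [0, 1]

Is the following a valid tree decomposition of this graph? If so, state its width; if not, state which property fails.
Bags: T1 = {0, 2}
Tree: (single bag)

A tree decomposition must satisfy three properties: every vertex lies in some bag; for every edge, both endpoints lie together in some bag; and for every vertex, the bags containing it form a connected subtree. Here vertex 1 appears in no bag, so the decomposition is invalid.

No — vertex 1 appears in no bag.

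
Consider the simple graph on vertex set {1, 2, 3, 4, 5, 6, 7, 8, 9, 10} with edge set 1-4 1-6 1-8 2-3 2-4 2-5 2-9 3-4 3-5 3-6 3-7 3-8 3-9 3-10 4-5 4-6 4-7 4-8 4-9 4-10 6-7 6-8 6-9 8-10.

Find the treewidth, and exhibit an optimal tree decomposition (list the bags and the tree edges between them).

The largest bag has 4 vertices, giving width 3; this decomposition certifies tw(G) ≤ 3. For the lower bound, the 4 vertices {1, 4, 6, 8} are pairwise adjacent, and any tree decomposition puts a clique entirely inside one bag — forcing width ≥ 3. Therefore the treewidth is 3.

Treewidth 3.
Bags: B1 = {3, 4, 6, 8}  B2 = {1, 4, 6, 8}  B3 = {3, 4, 6, 9}  B4 = {2, 3, 4, 9}  B5 = {2, 3, 4, 5}  B6 = {3, 4, 6, 7}  B7 = {3, 4, 8, 10}
Tree: B1–B2, B1–B3, B3–B4, B4–B5, B1–B6, B1–B7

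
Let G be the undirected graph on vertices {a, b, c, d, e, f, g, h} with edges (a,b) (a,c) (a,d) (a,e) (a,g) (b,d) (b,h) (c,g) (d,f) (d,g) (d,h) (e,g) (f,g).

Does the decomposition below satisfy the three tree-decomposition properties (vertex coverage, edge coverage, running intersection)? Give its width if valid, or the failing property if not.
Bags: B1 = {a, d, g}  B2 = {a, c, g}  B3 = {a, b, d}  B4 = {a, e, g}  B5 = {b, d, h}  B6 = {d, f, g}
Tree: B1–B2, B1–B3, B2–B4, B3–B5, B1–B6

Vertex coverage: the bags together contain {a, b, c, d, e, f, g, h}, the full vertex set. Edge coverage: each edge of G has both endpoints in at least one bag. Running intersection: for every vertex, the bags containing it form a connected subtree. All three properties hold, so this is a valid tree decomposition of width max|bag| − 1 = 2, and hence tw(G) ≤ 2.

Yes; width 2.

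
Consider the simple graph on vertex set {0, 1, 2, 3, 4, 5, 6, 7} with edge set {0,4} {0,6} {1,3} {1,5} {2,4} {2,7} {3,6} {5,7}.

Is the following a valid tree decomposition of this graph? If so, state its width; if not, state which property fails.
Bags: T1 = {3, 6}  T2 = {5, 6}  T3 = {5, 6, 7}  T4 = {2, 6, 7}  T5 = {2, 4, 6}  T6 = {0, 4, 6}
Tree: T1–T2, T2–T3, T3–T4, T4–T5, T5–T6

A tree decomposition must satisfy three properties: every vertex lies in some bag; for every edge, both endpoints lie together in some bag; and for every vertex, the bags containing it form a connected subtree. Here vertex 1 appears in no bag, so the decomposition is invalid.

No — vertex 1 appears in no bag.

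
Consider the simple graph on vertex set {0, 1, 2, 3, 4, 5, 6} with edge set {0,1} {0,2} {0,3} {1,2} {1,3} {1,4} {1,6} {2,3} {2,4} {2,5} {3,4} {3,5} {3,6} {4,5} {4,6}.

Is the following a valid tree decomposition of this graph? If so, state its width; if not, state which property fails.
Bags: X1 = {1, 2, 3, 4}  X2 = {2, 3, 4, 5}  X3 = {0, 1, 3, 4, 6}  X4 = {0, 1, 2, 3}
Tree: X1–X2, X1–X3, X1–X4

A tree decomposition must satisfy three properties: every vertex lies in some bag; for every edge, both endpoints lie together in some bag; and for every vertex, the bags containing it form a connected subtree. Here bags containing vertex 0 are not connected in the tree, so the decomposition is invalid.

No — bags containing vertex 0 are not connected in the tree.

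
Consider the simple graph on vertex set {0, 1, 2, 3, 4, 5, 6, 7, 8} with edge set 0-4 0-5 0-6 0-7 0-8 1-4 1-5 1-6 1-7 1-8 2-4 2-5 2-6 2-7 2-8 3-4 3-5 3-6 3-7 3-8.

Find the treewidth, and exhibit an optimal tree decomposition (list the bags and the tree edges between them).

The largest bag has 5 vertices, giving width 4; this decomposition certifies tw(G) ≤ 4. For the lower bound: the 5 vertex sets {0,7}, {2,6}, {1,8}, {3}, {4} are disjoint, each induces a connected subgraph, and every pair is joined by at least one edge of G. Contracting each set to a single vertex therefore yields K_{5} as a minor, and since treewidth is minor-monotone, tw(G) ≥ tw(K_{5}) = 4. Hence tw(G) = 4 exactly.

Treewidth 4.
One such decomposition:
Bags: B1 = {0, 1, 2, 3, 7}  B2 = {0, 1, 2, 3, 6}  B3 = {0, 1, 2, 3, 8}  B4 = {0, 1, 2, 3, 4}  B5 = {0, 1, 2, 3, 5}
Tree: B1–B2, B2–B3, B3–B4, B4–B5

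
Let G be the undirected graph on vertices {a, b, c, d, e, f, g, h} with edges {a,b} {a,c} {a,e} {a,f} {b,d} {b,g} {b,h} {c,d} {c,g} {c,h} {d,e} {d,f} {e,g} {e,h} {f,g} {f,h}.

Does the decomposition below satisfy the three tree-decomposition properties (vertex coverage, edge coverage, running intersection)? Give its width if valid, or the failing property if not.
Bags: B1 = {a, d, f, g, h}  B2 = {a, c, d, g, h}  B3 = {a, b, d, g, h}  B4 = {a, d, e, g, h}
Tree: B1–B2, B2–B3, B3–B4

Vertex coverage: the bags together contain {a, b, c, d, e, f, g, h}, the full vertex set. Edge coverage: each edge of G has both endpoints in at least one bag. Running intersection: for every vertex, the bags containing it form a connected subtree. All three properties hold, so this is a valid tree decomposition of width max|bag| − 1 = 4, and hence tw(G) ≤ 4.

Yes; width 4.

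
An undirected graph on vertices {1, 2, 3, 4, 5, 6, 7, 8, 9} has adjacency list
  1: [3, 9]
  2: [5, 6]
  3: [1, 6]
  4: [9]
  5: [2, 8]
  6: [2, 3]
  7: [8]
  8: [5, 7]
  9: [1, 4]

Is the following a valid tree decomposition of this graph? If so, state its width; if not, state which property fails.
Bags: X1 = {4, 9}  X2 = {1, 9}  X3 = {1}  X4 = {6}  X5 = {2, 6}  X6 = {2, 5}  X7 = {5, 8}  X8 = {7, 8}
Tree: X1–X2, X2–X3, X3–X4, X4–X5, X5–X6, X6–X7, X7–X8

A tree decomposition must satisfy three properties: every vertex lies in some bag; for every edge, both endpoints lie together in some bag; and for every vertex, the bags containing it form a connected subtree. Here vertex 3 appears in no bag, so the decomposition is invalid.

No — vertex 3 appears in no bag.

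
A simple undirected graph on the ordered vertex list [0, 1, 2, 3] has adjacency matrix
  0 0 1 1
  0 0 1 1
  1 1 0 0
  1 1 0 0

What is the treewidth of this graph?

A width-2 tree decomposition is:
Bags: B1 = {0, 1, 2}  B2 = {0, 1, 3}
Tree: B1–B2
The largest bag has 3 vertices, giving width 2; this decomposition certifies tw(G) ≤ 2. Since 0–2–1–3–0 is a cycle in G, G is not acyclic. Forests are exactly the graphs of treewidth ≤ 1, so tw(G) ≥ 2. Hence tw(G) = 2 exactly.

2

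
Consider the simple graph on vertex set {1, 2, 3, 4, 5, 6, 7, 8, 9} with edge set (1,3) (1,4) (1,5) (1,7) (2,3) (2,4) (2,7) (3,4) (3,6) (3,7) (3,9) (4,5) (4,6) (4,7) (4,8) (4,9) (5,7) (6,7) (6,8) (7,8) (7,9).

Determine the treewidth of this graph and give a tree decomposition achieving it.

Each bag holds 4 vertices, so the decomposition has width 3, which upper-bounds the treewidth. For the lower bound, the 4 vertices {4, 6, 7, 8} are pairwise adjacent, and any tree decomposition puts a clique entirely inside one bag — forcing width ≥ 3. The upper and lower bounds meet at 3, so that is the treewidth.

Treewidth 3.
Bags: B1 = {3, 4, 7, 9}  B2 = {1, 3, 4, 7}  B3 = {2, 3, 4, 7}  B4 = {3, 4, 6, 7}  B5 = {1, 4, 5, 7}  B6 = {4, 6, 7, 8}
Tree: B1–B2, B1–B3, B2–B4, B2–B5, B4–B6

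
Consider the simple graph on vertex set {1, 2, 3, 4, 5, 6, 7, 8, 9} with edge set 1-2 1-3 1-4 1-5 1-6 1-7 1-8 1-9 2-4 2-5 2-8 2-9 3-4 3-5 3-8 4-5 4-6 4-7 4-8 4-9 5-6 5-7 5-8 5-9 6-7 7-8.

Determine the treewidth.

A width-4 tree decomposition is:
Bags: B1 = {1, 4, 5, 7, 8}  B2 = {1, 4, 5, 6, 7}  B3 = {1, 2, 4, 5, 8}  B4 = {1, 3, 4, 5, 8}  B5 = {1, 2, 4, 5, 9}
Tree: B1–B2, B1–B3, B3–B4, B3–B5
Every bag has size at most 5, so the width is 5 − 1 = 4 and tw(G) ≤ 4. On the other hand G contains the 5-clique {1, 2, 4, 5, 8}. A clique must lie in a single bag of any decomposition, so no decomposition can have width below 4. Hence tw(G) = 4 exactly.

4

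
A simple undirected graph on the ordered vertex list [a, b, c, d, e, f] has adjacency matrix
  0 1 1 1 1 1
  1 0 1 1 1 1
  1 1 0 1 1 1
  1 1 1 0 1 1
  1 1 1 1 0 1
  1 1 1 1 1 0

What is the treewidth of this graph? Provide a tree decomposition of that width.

With just one bag of size 6, the width is 6 − 1 = 5, so tw(G) ≤ 5. On the other hand G contains the 6-clique {a, b, c, d, e, f}. A clique must lie in a single bag of any decomposition, so no decomposition can have width below 5. The upper and lower bounds meet at 5, so that is the treewidth.

Treewidth 5.
Bags: B1 = {a, b, c, d, e, f}
Tree: (single bag)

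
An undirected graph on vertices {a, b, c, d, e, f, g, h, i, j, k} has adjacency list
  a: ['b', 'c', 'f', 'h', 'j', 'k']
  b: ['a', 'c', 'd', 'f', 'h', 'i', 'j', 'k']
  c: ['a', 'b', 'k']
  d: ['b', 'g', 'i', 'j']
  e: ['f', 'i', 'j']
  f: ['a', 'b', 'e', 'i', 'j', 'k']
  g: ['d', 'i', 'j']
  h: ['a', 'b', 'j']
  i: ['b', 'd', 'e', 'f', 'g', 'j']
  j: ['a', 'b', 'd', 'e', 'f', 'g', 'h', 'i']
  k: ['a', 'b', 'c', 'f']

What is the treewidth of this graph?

3

A width-3 tree decomposition is:
Bags: B1 = {b, f, i, j}  B2 = {b, d, i, j}  B3 = {a, b, f, j}  B4 = {a, b, f, k}  B5 = {a, b, c, k}  B6 = {d, g, i, j}  B7 = {a, b, h, j}  B8 = {e, f, i, j}
Tree: B1–B2, B1–B3, B3–B4, B4–B5, B2–B6, B3–B7, B1–B8
Each bag holds 4 vertices, so the decomposition has width 3, which upper-bounds the treewidth. On the other hand G contains the 4-clique {d, g, i, j}. A clique must lie in a single bag of any decomposition, so no decomposition can have width below 3. Combining the bounds, tw(G) = 3.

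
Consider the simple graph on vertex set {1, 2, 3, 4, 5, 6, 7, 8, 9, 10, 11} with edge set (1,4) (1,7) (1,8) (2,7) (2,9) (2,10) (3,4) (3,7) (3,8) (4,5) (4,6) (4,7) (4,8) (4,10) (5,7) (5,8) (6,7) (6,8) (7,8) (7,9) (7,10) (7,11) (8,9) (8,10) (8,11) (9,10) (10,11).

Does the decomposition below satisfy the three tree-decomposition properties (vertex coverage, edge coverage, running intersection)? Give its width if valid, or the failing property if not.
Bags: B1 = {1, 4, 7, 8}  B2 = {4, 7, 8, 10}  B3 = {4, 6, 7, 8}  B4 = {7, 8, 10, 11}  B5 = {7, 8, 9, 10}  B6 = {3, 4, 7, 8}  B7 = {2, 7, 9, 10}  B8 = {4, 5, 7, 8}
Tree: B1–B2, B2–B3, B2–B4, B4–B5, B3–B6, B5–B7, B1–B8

Every vertex of G appears in some bag (union = {1, 2, 3, 4, 5, 6, 7, 8, 9, 10, 11}); every edge is covered by a bag; and for each vertex v the set of bags containing v is connected in the bag tree. The decomposition is therefore valid. The largest bag has 4 vertices, so the width is 3.

Yes; width 3.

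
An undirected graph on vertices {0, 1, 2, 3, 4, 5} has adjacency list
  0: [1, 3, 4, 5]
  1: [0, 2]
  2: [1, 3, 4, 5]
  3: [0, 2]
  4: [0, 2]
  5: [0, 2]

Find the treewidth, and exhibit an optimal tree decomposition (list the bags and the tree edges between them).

Treewidth 2.
Bags: B1 = {0, 1, 2}  B2 = {0, 2, 5}  B3 = {0, 2, 3}  B4 = {0, 2, 4}
Tree: B1–B2, B2–B3, B3–B4

Each bag holds 3 vertices, so the decomposition has width 2, which upper-bounds the treewidth. For the lower bound, G contains the cycle 1–0–5–2–1, so G is not a forest; only forests have treewidth ≤ 1, hence tw(G) ≥ 2. Hence tw(G) = 2 exactly.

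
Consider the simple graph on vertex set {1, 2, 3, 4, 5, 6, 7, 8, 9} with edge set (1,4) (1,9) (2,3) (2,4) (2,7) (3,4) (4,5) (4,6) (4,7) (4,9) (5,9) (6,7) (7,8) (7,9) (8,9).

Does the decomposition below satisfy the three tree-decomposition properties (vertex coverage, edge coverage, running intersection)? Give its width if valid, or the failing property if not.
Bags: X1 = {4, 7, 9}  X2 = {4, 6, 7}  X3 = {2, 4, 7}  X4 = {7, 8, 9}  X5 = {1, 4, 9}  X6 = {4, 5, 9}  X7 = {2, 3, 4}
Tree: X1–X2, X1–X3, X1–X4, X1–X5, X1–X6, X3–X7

Vertex coverage: the bags together contain {1, 2, 3, 4, 5, 6, 7, 8, 9}, the full vertex set. Edge coverage: each edge of G has both endpoints in at least one bag. Running intersection: for every vertex, the bags containing it form a connected subtree. All three properties hold, so this is a valid tree decomposition of width max|bag| − 1 = 2, and hence tw(G) ≤ 2.

Yes; width 2.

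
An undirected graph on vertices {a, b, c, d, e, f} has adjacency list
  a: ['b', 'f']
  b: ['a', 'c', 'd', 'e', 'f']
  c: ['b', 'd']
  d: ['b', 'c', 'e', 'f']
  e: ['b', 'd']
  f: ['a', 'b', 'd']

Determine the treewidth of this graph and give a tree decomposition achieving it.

Every bag has size at most 3, so the width is 3 − 1 = 2 and tw(G) ≤ 2. Conversely, {b, d, e} is a clique of size 3, and the vertices of any clique must share a bag in every tree decomposition; so some bag has ≥ 3 vertices and tw(G) ≥ 2. Combining the bounds, tw(G) = 2.

Treewidth 2.
One optimal decomposition is:
Bags: B1 = {b, d, f}  B2 = {a, b, f}  B3 = {b, c, d}  B4 = {b, d, e}
Tree: B1–B2, B1–B3, B1–B4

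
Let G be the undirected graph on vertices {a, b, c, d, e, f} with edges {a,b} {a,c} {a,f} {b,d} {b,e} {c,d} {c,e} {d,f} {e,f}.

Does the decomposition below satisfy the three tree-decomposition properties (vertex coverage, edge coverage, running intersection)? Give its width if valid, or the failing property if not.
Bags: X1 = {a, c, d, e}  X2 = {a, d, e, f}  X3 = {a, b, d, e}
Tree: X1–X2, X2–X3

Yes; width 3.

Every vertex of G appears in some bag (union = {a, b, c, d, e, f}); every edge is covered by a bag; and for each vertex v the set of bags containing v is connected in the bag tree. The decomposition is therefore valid. The largest bag has 4 vertices, so the width is 3.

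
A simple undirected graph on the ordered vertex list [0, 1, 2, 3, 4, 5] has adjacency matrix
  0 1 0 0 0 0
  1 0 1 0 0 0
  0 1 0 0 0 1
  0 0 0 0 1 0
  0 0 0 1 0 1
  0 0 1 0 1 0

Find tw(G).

A width-1 tree decomposition is:
Bags: B1 = {0, 1}  B2 = {1, 2}  B3 = {2, 5}  B4 = {4, 5}  B5 = {3, 4}
Tree: B1–B2, B2–B3, B3–B4, B4–B5
Each bag holds 2 vertices, so the decomposition has width 1, which upper-bounds the treewidth. Any graph with an edge has treewidth ≥ 1, and G has the edge 0–1. The upper and lower bounds meet at 1, so that is the treewidth.

1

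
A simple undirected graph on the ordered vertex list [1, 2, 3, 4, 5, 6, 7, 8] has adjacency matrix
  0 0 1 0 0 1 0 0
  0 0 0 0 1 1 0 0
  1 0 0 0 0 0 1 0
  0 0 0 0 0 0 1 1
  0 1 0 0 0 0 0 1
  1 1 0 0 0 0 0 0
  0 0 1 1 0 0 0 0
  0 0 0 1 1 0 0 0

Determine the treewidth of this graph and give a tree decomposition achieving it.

Each bag holds 3 vertices, so the decomposition has width 2, which upper-bounds the treewidth. Since 6–2–5–8–4–7–3–1–6 is a cycle in G, G is not acyclic. Forests are exactly the graphs of treewidth ≤ 1, so tw(G) ≥ 2. Hence tw(G) = 2 exactly.

Treewidth 2.
One optimal decomposition is:
Bags: B1 = {2, 5, 6}  B2 = {5, 6, 8}  B3 = {4, 6, 8}  B4 = {4, 6, 7}  B5 = {3, 6, 7}  B6 = {1, 3, 6}
Tree: B1–B2, B2–B3, B3–B4, B4–B5, B5–B6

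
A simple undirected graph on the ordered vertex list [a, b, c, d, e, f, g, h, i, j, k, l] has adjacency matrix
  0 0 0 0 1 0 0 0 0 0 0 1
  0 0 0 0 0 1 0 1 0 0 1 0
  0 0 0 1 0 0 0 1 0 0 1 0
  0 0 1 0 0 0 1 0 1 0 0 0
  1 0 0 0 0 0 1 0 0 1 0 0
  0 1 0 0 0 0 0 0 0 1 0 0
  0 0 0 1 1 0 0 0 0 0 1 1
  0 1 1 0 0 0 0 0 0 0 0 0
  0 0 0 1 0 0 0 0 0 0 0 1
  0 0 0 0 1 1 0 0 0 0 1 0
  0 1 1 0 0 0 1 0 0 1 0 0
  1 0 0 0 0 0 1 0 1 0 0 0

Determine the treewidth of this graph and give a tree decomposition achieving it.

The largest bag has 4 vertices, giving width 3; this decomposition certifies tw(G) ≤ 3. For the lower bound: the 4 vertex sets {b,f,h}, {j}, {k}, {c,d,e,g} are disjoint, each induces a connected subgraph, and every pair is joined by at least one edge of G. Contracting each set to a single vertex therefore yields K_{4} as a minor, and since treewidth is minor-monotone, tw(G) ≥ tw(K_{4}) = 3. The upper and lower bounds meet at 3, so that is the treewidth.

Treewidth 3.
Bags: B1 = {b, f, h, j}  B2 = {b, h, j, k}  B3 = {c, h, j, k}  B4 = {c, e, j, k}  B5 = {c, e, g, k}  B6 = {c, d, e, g}  B7 = {a, d, e, g}  B8 = {a, d, g, l}  B9 = {a, d, i, l}
Tree: B1–B2, B2–B3, B3–B4, B4–B5, B5–B6, B6–B7, B7–B8, B8–B9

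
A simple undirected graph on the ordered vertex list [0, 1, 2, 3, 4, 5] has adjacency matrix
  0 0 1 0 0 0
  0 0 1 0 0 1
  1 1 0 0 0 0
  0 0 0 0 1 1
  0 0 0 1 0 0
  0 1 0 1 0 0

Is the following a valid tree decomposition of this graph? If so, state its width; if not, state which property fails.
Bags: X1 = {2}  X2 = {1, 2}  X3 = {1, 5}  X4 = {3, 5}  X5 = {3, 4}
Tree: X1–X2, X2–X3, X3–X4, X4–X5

A tree decomposition must satisfy three properties: every vertex lies in some bag; for every edge, both endpoints lie together in some bag; and for every vertex, the bags containing it form a connected subtree. Here vertex 0 appears in no bag, so the decomposition is invalid.

No — vertex 0 appears in no bag.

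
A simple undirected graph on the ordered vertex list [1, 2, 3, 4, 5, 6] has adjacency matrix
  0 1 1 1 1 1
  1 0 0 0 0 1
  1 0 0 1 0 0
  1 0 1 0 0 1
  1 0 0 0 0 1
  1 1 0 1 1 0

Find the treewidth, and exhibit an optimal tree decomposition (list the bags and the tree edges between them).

Every bag has size at most 3, so the width is 3 − 1 = 2 and tw(G) ≤ 2. Conversely, {1, 3, 4} is a clique of size 3, and the vertices of any clique must share a bag in every tree decomposition; so some bag has ≥ 3 vertices and tw(G) ≥ 2. Therefore the treewidth is 2.

Treewidth 2.
One such decomposition:
Bags: B1 = {1, 3, 4}  B2 = {1, 4, 6}  B3 = {1, 2, 6}  B4 = {1, 5, 6}
Tree: B1–B2, B2–B3, B3–B4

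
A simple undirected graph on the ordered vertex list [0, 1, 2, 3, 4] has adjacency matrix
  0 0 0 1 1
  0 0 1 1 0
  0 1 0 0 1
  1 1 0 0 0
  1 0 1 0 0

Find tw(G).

A width-2 tree decomposition is:
Bags: B1 = {1, 2, 4}  B2 = {1, 3, 4}  B3 = {0, 3, 4}
Tree: B1–B2, B2–B3
Each bag holds 3 vertices, so the decomposition has width 2, which upper-bounds the treewidth. The edges 4–2–1–3–0–4 form a cycle, so G is not a tree and its treewidth is at least 2. Combining the bounds, tw(G) = 2.

2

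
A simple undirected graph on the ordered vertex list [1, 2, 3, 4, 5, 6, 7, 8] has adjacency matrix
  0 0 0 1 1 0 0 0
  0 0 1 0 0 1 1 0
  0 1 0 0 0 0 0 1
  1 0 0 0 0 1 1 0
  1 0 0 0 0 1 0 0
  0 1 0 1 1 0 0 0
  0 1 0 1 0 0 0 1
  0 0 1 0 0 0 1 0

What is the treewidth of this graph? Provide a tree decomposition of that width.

Treewidth 2.
One optimal decomposition is:
Bags: B1 = {2, 3, 8}  B2 = {2, 7, 8}  B3 = {2, 6, 7}  B4 = {4, 6, 7}  B5 = {4, 5, 6}  B6 = {1, 4, 5}
Tree: B1–B2, B2–B3, B3–B4, B4–B5, B5–B6

The largest bag has 3 vertices, giving width 2; this decomposition certifies tw(G) ≤ 2. Since 3–8–7–2–3 is a cycle in G, G is not acyclic. Forests are exactly the graphs of treewidth ≤ 1, so tw(G) ≥ 2. Therefore the treewidth is 2.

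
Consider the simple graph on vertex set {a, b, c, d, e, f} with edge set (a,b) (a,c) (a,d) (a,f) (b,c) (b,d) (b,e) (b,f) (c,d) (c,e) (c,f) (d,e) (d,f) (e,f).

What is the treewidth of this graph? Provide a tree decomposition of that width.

Treewidth 4.
Bags: B1 = {a, b, c, d, f}  B2 = {b, c, d, e, f}
Tree: B1–B2

The largest bag has 5 vertices, giving width 4; this decomposition certifies tw(G) ≤ 4. Conversely, {b, c, d, e, f} is a clique of size 5, and the vertices of any clique must share a bag in every tree decomposition; so some bag has ≥ 5 vertices and tw(G) ≥ 4. Therefore the treewidth is 4.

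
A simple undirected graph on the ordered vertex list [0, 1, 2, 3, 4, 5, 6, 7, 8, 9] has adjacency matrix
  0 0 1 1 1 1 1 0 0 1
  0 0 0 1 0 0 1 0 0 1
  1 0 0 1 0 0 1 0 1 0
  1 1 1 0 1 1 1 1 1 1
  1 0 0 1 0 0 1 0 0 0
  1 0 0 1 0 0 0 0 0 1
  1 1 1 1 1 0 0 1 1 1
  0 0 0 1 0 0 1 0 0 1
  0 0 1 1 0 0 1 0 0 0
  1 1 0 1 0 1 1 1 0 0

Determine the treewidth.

A width-3 tree decomposition is:
Bags: B1 = {3, 6, 7, 9}  B2 = {0, 3, 6, 9}  B3 = {0, 2, 3, 6}  B4 = {0, 3, 4, 6}  B5 = {0, 3, 5, 9}  B6 = {2, 3, 6, 8}  B7 = {1, 3, 6, 9}
Tree: B1–B2, B2–B3, B3–B4, B2–B5, B3–B6, B1–B7
Each bag holds 4 vertices, so the decomposition has width 3, which upper-bounds the treewidth. On the other hand G contains the 4-clique {0, 3, 5, 9}. A clique must lie in a single bag of any decomposition, so no decomposition can have width below 3. The upper and lower bounds meet at 3, so that is the treewidth.

3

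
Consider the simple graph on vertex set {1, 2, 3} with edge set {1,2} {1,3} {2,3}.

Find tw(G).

2

A width-2 tree decomposition is:
Bags: B1 = {1, 2, 3}
Tree: (single bag)
A single bag containing all 3 vertices is trivially a valid decomposition of width 2. On the other hand G contains the 3-clique {1, 2, 3}. A clique must lie in a single bag of any decomposition, so no decomposition can have width below 2. Combining the bounds, tw(G) = 2.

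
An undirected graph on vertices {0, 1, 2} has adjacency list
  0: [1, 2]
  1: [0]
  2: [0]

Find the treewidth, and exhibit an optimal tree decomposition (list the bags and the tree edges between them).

Treewidth 1.
One such decomposition:
Bags: B1 = {0, 1}  B2 = {0, 2}
Tree: B1–B2

Every bag has size at most 2, so the width is 2 − 1 = 1 and tw(G) ≤ 1. Any graph with an edge has treewidth ≥ 1, and G has the edge 1–0. Hence tw(G) = 1 exactly.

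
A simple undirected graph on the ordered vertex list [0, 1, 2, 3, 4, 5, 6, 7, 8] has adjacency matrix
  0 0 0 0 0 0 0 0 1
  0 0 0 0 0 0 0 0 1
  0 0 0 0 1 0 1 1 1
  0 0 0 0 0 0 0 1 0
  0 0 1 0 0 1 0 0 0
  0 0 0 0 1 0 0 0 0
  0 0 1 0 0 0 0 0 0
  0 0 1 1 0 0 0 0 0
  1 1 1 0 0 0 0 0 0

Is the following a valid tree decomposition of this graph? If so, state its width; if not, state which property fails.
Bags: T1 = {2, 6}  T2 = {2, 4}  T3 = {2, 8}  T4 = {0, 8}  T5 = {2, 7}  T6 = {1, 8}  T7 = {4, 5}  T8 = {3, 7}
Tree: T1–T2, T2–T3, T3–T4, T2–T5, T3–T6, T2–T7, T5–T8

Every vertex of G appears in some bag (union = {0, 1, 2, 3, 4, 5, 6, 7, 8}); every edge is covered by a bag; and for each vertex v the set of bags containing v is connected in the bag tree. The decomposition is therefore valid. The largest bag has 2 vertices, so the width is 1.

Yes; width 1.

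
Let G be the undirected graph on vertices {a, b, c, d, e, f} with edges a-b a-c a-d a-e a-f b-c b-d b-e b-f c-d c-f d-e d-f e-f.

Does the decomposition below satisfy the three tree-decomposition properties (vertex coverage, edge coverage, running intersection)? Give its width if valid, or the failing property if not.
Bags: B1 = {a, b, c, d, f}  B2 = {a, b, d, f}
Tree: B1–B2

A tree decomposition must satisfy three properties: every vertex lies in some bag; for every edge, both endpoints lie together in some bag; and for every vertex, the bags containing it form a connected subtree. Here vertex e appears in no bag, so the decomposition is invalid.

No — vertex e appears in no bag.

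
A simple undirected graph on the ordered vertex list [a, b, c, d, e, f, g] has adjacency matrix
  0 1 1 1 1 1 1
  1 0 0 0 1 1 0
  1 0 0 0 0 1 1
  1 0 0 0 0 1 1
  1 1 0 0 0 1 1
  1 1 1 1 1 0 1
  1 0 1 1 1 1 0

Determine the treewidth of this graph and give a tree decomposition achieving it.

Every bag has size at most 4, so the width is 4 − 1 = 3 and tw(G) ≤ 3. For the lower bound, the 4 vertices {a, d, f, g} are pairwise adjacent, and any tree decomposition puts a clique entirely inside one bag — forcing width ≥ 3. The upper and lower bounds meet at 3, so that is the treewidth.

Treewidth 3.
One optimal decomposition is:
Bags: B1 = {a, b, e, f}  B2 = {a, e, f, g}  B3 = {a, d, f, g}  B4 = {a, c, f, g}
Tree: B1–B2, B2–B3, B3–B4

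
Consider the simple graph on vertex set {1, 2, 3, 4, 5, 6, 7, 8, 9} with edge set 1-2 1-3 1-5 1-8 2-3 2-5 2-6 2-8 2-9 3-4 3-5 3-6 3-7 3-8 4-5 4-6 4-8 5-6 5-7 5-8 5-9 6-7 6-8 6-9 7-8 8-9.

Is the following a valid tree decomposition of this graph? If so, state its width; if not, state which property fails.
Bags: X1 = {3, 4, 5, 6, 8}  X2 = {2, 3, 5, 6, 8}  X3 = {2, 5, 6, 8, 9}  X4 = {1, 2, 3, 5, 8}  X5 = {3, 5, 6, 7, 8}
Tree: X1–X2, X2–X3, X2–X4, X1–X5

Every vertex of G appears in some bag (union = {1, 2, 3, 4, 5, 6, 7, 8, 9}); every edge is covered by a bag; and for each vertex v the set of bags containing v is connected in the bag tree. The decomposition is therefore valid. The largest bag has 5 vertices, so the width is 4.

Yes; width 4.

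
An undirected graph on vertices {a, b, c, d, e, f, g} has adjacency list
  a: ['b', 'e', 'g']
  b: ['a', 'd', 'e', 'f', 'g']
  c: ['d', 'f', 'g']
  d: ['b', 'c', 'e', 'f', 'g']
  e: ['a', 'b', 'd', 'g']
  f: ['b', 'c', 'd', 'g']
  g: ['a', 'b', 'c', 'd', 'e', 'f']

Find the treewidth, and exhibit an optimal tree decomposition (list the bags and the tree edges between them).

Treewidth 3.
One optimal decomposition is:
Bags: B1 = {b, d, f, g}  B2 = {c, d, f, g}  B3 = {b, d, e, g}  B4 = {a, b, e, g}
Tree: B1–B2, B1–B3, B3–B4

Each bag holds 4 vertices, so the decomposition has width 3, which upper-bounds the treewidth. On the other hand G contains the 4-clique {b, d, e, g}. A clique must lie in a single bag of any decomposition, so no decomposition can have width below 3. Therefore the treewidth is 3.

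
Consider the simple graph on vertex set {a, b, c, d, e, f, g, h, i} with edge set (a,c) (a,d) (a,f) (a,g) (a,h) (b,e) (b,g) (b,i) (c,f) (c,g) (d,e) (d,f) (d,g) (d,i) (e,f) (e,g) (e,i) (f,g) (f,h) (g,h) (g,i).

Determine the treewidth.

3

A width-3 tree decomposition is:
Bags: B1 = {d, e, f, g}  B2 = {a, d, f, g}  B3 = {a, c, f, g}  B4 = {d, e, g, i}  B5 = {a, f, g, h}  B6 = {b, e, g, i}
Tree: B1–B2, B2–B3, B1–B4, B2–B5, B4–B6
Every bag has size at most 4, so the width is 4 − 1 = 3 and tw(G) ≤ 3. For the lower bound, the 4 vertices {d, e, f, g} are pairwise adjacent, and any tree decomposition puts a clique entirely inside one bag — forcing width ≥ 3. Hence tw(G) = 3 exactly.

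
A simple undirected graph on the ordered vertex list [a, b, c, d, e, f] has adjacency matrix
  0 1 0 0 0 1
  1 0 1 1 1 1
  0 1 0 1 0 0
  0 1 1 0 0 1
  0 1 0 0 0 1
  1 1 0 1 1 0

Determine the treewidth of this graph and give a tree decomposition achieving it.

Every bag has size at most 3, so the width is 3 − 1 = 2 and tw(G) ≤ 2. For the lower bound, the 3 vertices {b, c, d} are pairwise adjacent, and any tree decomposition puts a clique entirely inside one bag — forcing width ≥ 2. Hence tw(G) = 2 exactly.

Treewidth 2.
Bags: B1 = {b, d, f}  B2 = {b, e, f}  B3 = {a, b, f}  B4 = {b, c, d}
Tree: B1–B2, B1–B3, B1–B4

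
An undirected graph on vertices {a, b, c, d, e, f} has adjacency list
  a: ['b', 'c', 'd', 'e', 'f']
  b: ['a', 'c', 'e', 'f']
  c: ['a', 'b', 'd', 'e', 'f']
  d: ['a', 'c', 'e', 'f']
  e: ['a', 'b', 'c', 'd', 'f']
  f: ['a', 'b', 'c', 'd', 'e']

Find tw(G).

4

A width-4 tree decomposition is:
Bags: B1 = {a, b, c, e, f}  B2 = {a, c, d, e, f}
Tree: B1–B2
The largest bag has 5 vertices, giving width 4; this decomposition certifies tw(G) ≤ 4. On the other hand G contains the 5-clique {a, c, d, e, f}. A clique must lie in a single bag of any decomposition, so no decomposition can have width below 4. Therefore the treewidth is 4.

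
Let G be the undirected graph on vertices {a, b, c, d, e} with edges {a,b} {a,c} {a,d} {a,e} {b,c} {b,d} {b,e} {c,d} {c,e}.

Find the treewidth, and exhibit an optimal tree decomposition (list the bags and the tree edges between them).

Treewidth 3.
One optimal decomposition is:
Bags: B1 = {a, b, c, d}  B2 = {a, b, c, e}
Tree: B1–B2

Each bag holds 4 vertices, so the decomposition has width 3, which upper-bounds the treewidth. Conversely, {a, b, c, d} is a clique of size 4, and the vertices of any clique must share a bag in every tree decomposition; so some bag has ≥ 4 vertices and tw(G) ≥ 3. Therefore the treewidth is 3.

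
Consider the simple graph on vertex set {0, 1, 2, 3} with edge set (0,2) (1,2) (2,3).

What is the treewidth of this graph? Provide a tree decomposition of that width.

Treewidth 1.
One such decomposition:
Bags: B1 = {2, 3}  B2 = {0, 2}  B3 = {1, 2}
Tree: B1–B2, B2–B3

The largest bag has 2 vertices, giving width 1; this decomposition certifies tw(G) ≤ 1. G has an edge, so its treewidth is at least 1. The upper and lower bounds meet at 1, so that is the treewidth.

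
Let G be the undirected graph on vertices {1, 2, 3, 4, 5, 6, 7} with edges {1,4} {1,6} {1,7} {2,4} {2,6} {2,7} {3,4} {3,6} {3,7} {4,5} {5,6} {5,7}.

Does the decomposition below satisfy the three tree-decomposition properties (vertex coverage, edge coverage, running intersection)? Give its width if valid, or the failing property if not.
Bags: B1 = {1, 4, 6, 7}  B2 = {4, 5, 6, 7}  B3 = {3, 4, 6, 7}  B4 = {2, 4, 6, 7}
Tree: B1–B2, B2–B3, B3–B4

Yes; width 3.

Checking the three conditions: (i) the bags cover all of {1, 2, 3, 4, 5, 6, 7}; (ii) for each edge, some bag contains both endpoints; (iii) the bags containing any fixed vertex form a subtree. All hold, so the decomposition is valid with width 4 − 1 = 3.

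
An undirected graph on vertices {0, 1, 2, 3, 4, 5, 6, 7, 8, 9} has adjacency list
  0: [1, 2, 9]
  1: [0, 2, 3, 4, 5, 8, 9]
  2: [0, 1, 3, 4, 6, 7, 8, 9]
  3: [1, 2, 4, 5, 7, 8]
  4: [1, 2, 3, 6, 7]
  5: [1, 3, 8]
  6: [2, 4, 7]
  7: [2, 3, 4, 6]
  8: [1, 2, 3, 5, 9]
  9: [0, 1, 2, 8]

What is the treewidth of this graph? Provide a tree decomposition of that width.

Every bag has size at most 4, so the width is 4 − 1 = 3 and tw(G) ≤ 3. Conversely, {0, 1, 2, 9} is a clique of size 4, and the vertices of any clique must share a bag in every tree decomposition; so some bag has ≥ 4 vertices and tw(G) ≥ 3. Therefore the treewidth is 3.

Treewidth 3.
One optimal decomposition is:
Bags: B1 = {1, 2, 3, 8}  B2 = {1, 2, 3, 4}  B3 = {1, 3, 5, 8}  B4 = {2, 3, 4, 7}  B5 = {1, 2, 8, 9}  B6 = {0, 1, 2, 9}  B7 = {2, 4, 6, 7}
Tree: B1–B2, B1–B3, B2–B4, B1–B5, B5–B6, B4–B7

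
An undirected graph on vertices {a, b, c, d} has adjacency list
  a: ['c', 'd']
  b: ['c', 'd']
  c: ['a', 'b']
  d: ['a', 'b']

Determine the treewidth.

2

A width-2 tree decomposition is:
Bags: B1 = {a, c, d}  B2 = {b, c, d}
Tree: B1–B2
The largest bag has 3 vertices, giving width 2; this decomposition certifies tw(G) ≤ 2. The edges d–a–c–b–d form a cycle, so G is not a tree and its treewidth is at least 2. Hence tw(G) = 2 exactly.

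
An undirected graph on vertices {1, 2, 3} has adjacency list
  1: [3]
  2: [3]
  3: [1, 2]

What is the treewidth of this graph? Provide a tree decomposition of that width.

Treewidth 1.
Bags: B1 = {1, 3}  B2 = {2, 3}
Tree: B1–B2

The largest bag has 2 vertices, giving width 1; this decomposition certifies tw(G) ≤ 1. G has an edge, so its treewidth is at least 1. Combining the bounds, tw(G) = 1.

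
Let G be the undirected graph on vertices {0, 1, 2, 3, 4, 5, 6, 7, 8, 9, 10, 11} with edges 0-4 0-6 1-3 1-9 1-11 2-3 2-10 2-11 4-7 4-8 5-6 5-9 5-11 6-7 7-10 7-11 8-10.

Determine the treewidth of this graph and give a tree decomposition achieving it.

Treewidth 3.
One optimal decomposition is:
Bags: B1 = {0, 4, 8, 10}  B2 = {0, 4, 7, 10}  B3 = {0, 6, 7, 10}  B4 = {2, 6, 7, 10}  B5 = {2, 6, 7, 11}  B6 = {2, 5, 6, 11}  B7 = {2, 3, 5, 11}  B8 = {1, 3, 5, 11}  B9 = {1, 3, 5, 9}
Tree: B1–B2, B2–B3, B3–B4, B4–B5, B5–B6, B6–B7, B7–B8, B8–B9

Every bag has size at most 4, so the width is 4 − 1 = 3 and tw(G) ≤ 3. For the lower bound: the 4 vertex sets {0,4,8}, {10}, {7}, {2,5,6,11} are disjoint, each induces a connected subgraph, and every pair is joined by at least one edge of G. Contracting each set to a single vertex therefore yields K_{4} as a minor, and since treewidth is minor-monotone, tw(G) ≥ tw(K_{4}) = 3. The upper and lower bounds meet at 3, so that is the treewidth.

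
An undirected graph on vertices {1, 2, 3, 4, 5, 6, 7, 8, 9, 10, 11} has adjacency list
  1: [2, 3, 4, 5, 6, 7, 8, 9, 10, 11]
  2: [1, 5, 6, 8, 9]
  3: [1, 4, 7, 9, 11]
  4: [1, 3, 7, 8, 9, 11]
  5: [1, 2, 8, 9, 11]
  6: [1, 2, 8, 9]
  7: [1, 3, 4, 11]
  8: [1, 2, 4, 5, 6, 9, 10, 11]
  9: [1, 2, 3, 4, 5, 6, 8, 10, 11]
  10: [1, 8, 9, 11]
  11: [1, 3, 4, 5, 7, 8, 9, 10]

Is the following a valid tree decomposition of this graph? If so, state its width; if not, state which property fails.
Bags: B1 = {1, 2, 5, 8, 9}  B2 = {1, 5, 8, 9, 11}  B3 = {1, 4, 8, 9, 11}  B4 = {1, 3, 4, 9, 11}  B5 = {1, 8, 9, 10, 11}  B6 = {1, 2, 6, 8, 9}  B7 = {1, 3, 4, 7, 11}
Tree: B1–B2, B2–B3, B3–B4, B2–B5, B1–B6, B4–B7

Every vertex of G appears in some bag (union = {1, 2, 3, 4, 5, 6, 7, 8, 9, 10, 11}); every edge is covered by a bag; and for each vertex v the set of bags containing v is connected in the bag tree. The decomposition is therefore valid. The largest bag has 5 vertices, so the width is 4.

Yes; width 4.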